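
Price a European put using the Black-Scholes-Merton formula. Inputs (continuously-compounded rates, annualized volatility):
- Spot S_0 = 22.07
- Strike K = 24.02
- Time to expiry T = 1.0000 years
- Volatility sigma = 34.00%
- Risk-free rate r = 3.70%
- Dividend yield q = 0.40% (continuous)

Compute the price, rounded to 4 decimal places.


d1 = (ln(S/K) + (r - q + 0.5*sigma^2) * T) / (sigma * sqrt(T)) = 0.01803648
d2 = d1 - sigma * sqrt(T) = -0.32196352
exp(-rT) = 0.96367614; exp(-qT) = 0.99600799
P = K * exp(-rT) * N(-d2) - S_0 * exp(-qT) * N(-d1)
N(-d1) = 0.49280488; N(-d2) = 0.62625983
P = 24.0200 * 0.96367614 * 0.62625983 - 22.0700 * 0.99600799 * 0.49280488 = 3.6636

Answer: Price = 3.6636


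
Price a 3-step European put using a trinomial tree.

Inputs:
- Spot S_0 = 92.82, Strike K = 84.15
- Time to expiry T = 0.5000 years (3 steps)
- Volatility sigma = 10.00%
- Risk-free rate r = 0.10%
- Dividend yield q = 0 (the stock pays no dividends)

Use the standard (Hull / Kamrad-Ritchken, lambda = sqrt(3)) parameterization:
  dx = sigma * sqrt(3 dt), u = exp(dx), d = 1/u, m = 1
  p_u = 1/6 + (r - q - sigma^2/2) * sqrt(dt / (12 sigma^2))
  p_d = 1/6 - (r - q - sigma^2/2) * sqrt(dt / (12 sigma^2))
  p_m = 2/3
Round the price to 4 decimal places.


Answer: Price = V(0,0) = 0.2553

Derivation:
dt = T/N = 0.166667; dx = sigma*sqrt(3*dt) = 0.070711
u = exp(dx) = 1.073271; d = 1/u = 0.931731
p_u = 0.161953, p_m = 0.666667, p_d = 0.171381
Discount per step: exp(-r*dt) = 0.999833
Stock lattice S(k, j) with j the centered position index:
  k=0: S(0,+0) = 92.8200
  k=1: S(1,-1) = 86.4833; S(1,+0) = 92.8200; S(1,+1) = 99.6210
  k=2: S(2,-2) = 80.5792; S(2,-1) = 86.4833; S(2,+0) = 92.8200; S(2,+1) = 99.6210; S(2,+2) = 106.9203
  k=3: S(3,-3) = 75.0782; S(3,-2) = 80.5792; S(3,-1) = 86.4833; S(3,+0) = 92.8200; S(3,+1) = 99.6210; S(3,+2) = 106.9203; S(3,+3) = 114.7544
Terminal payoffs V(N, j) = max(K - S_T, 0):
  V(3,-3) = 9.071810; V(3,-2) = 3.570782; V(3,-1) = 0.000000; V(3,+0) = 0.000000; V(3,+1) = 0.000000; V(3,+2) = 0.000000; V(3,+3) = 0.000000
Backward induction: V(k, j) = exp(-r*dt) * [p_u * V(k+1, j+1) + p_m * V(k+1, j) + p_d * V(k+1, j-1)]
  V(2,-2) = exp(-r*dt) * [p_u*0.000000 + p_m*3.570782 + p_d*9.071810] = 3.934599
  V(2,-1) = exp(-r*dt) * [p_u*0.000000 + p_m*0.000000 + p_d*3.570782] = 0.611861
  V(2,+0) = exp(-r*dt) * [p_u*0.000000 + p_m*0.000000 + p_d*0.000000] = 0.000000
  V(2,+1) = exp(-r*dt) * [p_u*0.000000 + p_m*0.000000 + p_d*0.000000] = 0.000000
  V(2,+2) = exp(-r*dt) * [p_u*0.000000 + p_m*0.000000 + p_d*0.000000] = 0.000000
  V(1,-1) = exp(-r*dt) * [p_u*0.000000 + p_m*0.611861 + p_d*3.934599] = 1.082041
  V(1,+0) = exp(-r*dt) * [p_u*0.000000 + p_m*0.000000 + p_d*0.611861] = 0.104844
  V(1,+1) = exp(-r*dt) * [p_u*0.000000 + p_m*0.000000 + p_d*0.000000] = 0.000000
  V(0,+0) = exp(-r*dt) * [p_u*0.000000 + p_m*0.104844 + p_d*1.082041] = 0.255294


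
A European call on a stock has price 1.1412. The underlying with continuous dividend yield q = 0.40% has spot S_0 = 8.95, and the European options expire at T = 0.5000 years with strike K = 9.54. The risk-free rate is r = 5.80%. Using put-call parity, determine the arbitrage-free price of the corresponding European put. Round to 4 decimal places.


Answer: Put price = 1.4764

Derivation:
Put-call parity: C - P = S_0 * exp(-qT) - K * exp(-rT).
S_0 * exp(-qT) = 8.9500 * 0.99800200 = 8.93211789
K * exp(-rT) = 9.5400 * 0.97141646 = 9.26731307
P = C - S*exp(-qT) + K*exp(-rT)
P = 1.1412 - 8.93211789 + 9.26731307 = 1.4764


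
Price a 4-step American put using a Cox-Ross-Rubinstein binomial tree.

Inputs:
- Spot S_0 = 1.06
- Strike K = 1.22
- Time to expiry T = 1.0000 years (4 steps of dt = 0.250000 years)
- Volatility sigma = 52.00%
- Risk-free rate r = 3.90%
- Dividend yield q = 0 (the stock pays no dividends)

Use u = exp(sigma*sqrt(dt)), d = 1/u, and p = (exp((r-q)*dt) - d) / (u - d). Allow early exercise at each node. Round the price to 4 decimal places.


dt = T/N = 0.250000
u = exp(sigma*sqrt(dt)) = 1.296930; d = 1/u = 0.771052
p = (exp((r-q)*dt) - d) / (u - d) = 0.453995
Discount per step: exp(-r*dt) = 0.990297
Stock lattice S(k, i) with i counting down-moves:
  k=0: S(0,0) = 1.0600
  k=1: S(1,0) = 1.3747; S(1,1) = 0.8173
  k=2: S(2,0) = 1.7829; S(2,1) = 1.0600; S(2,2) = 0.6302
  k=3: S(3,0) = 2.3124; S(3,1) = 1.3747; S(3,2) = 0.8173; S(3,3) = 0.4859
  k=4: S(4,0) = 2.9990; S(4,1) = 1.7829; S(4,2) = 1.0600; S(4,3) = 0.6302; S(4,4) = 0.3747
Terminal payoffs V(N, i) = max(K - S_T, 0):
  V(4,0) = 0.000000; V(4,1) = 0.000000; V(4,2) = 0.160000; V(4,3) = 0.589808; V(4,4) = 0.845338
Backward induction: V(k, i) = exp(-r*dt) * [p * V(k+1, i) + (1-p) * V(k+1, i+1)]; then take max(V_cont, immediate exercise) for American.
  V(3,0) = exp(-r*dt) * [p*0.000000 + (1-p)*0.000000] = 0.000000; exercise = 0.000000; V(3,0) = max -> 0.000000
  V(3,1) = exp(-r*dt) * [p*0.000000 + (1-p)*0.160000] = 0.086513; exercise = 0.000000; V(3,1) = max -> 0.086513
  V(3,2) = exp(-r*dt) * [p*0.160000 + (1-p)*0.589808] = 0.390848; exercise = 0.402685; V(3,2) = max -> 0.402685
  V(3,3) = exp(-r*dt) * [p*0.589808 + (1-p)*0.845338] = 0.722252; exercise = 0.734090; V(3,3) = max -> 0.734090
  V(2,0) = exp(-r*dt) * [p*0.000000 + (1-p)*0.086513] = 0.046778; exercise = 0.000000; V(2,0) = max -> 0.046778
  V(2,1) = exp(-r*dt) * [p*0.086513 + (1-p)*0.402685] = 0.256630; exercise = 0.160000; V(2,1) = max -> 0.256630
  V(2,2) = exp(-r*dt) * [p*0.402685 + (1-p)*0.734090] = 0.577971; exercise = 0.589808; V(2,2) = max -> 0.589808
  V(1,0) = exp(-r*dt) * [p*0.046778 + (1-p)*0.256630] = 0.159793; exercise = 0.000000; V(1,0) = max -> 0.159793
  V(1,1) = exp(-r*dt) * [p*0.256630 + (1-p)*0.589808] = 0.434292; exercise = 0.402685; V(1,1) = max -> 0.434292
  V(0,0) = exp(-r*dt) * [p*0.159793 + (1-p)*0.434292] = 0.306666; exercise = 0.160000; V(0,0) = max -> 0.306666

Answer: Price = V(0,0) = 0.3067


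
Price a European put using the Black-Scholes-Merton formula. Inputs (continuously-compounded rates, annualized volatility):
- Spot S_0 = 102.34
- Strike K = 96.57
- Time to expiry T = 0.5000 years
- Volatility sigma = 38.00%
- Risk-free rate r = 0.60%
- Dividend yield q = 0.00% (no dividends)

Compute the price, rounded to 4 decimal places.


Answer: Price = 7.8550

Derivation:
d1 = (ln(S/K) + (r - q + 0.5*sigma^2) * T) / (sigma * sqrt(T)) = 0.36148962
d2 = d1 - sigma * sqrt(T) = 0.09278904
exp(-rT) = 0.99700450; exp(-qT) = 1.00000000
P = K * exp(-rT) * N(-d2) - S_0 * exp(-qT) * N(-d1)
N(-d1) = 0.35886673; N(-d2) = 0.46303558
P = 96.5700 * 0.99700450 * 0.46303558 - 102.3400 * 1.00000000 * 0.35886673 = 7.8550


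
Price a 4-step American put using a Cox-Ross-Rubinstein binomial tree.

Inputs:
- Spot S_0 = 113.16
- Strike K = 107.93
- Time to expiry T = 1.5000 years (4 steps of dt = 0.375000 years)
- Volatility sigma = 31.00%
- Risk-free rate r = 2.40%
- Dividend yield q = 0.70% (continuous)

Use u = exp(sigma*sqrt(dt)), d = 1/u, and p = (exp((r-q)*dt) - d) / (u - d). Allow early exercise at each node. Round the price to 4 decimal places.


dt = T/N = 0.375000
u = exp(sigma*sqrt(dt)) = 1.209051; d = 1/u = 0.827095
p = (exp((r-q)*dt) - d) / (u - d) = 0.469427
Discount per step: exp(-r*dt) = 0.991040
Stock lattice S(k, i) with i counting down-moves:
  k=0: S(0,0) = 113.1600
  k=1: S(1,0) = 136.8162; S(1,1) = 93.5941
  k=2: S(2,0) = 165.4177; S(2,1) = 113.1600; S(2,2) = 77.4112
  k=3: S(3,0) = 199.9983; S(3,1) = 136.8162; S(3,2) = 93.5941; S(3,3) = 64.0265
  k=4: S(4,0) = 241.8081; S(4,1) = 165.4177; S(4,2) = 113.1600; S(4,3) = 77.4112; S(4,4) = 52.9560
Terminal payoffs V(N, i) = max(K - S_T, 0):
  V(4,0) = 0.000000; V(4,1) = 0.000000; V(4,2) = 0.000000; V(4,3) = 30.518772; V(4,4) = 54.974024
Backward induction: V(k, i) = exp(-r*dt) * [p * V(k+1, i) + (1-p) * V(k+1, i+1)]; then take max(V_cont, immediate exercise) for American.
  V(3,0) = exp(-r*dt) * [p*0.000000 + (1-p)*0.000000] = 0.000000; exercise = 0.000000; V(3,0) = max -> 0.000000
  V(3,1) = exp(-r*dt) * [p*0.000000 + (1-p)*0.000000] = 0.000000; exercise = 0.000000; V(3,1) = max -> 0.000000
  V(3,2) = exp(-r*dt) * [p*0.000000 + (1-p)*30.518772] = 16.047361; exercise = 14.335905; V(3,2) = max -> 16.047361
  V(3,3) = exp(-r*dt) * [p*30.518772 + (1-p)*54.974024] = 43.104381; exercise = 43.903543; V(3,3) = max -> 43.903543
  V(2,0) = exp(-r*dt) * [p*0.000000 + (1-p)*0.000000] = 0.000000; exercise = 0.000000; V(2,0) = max -> 0.000000
  V(2,1) = exp(-r*dt) * [p*0.000000 + (1-p)*16.047361] = 8.438014; exercise = 0.000000; V(2,1) = max -> 8.438014
  V(2,2) = exp(-r*dt) * [p*16.047361 + (1-p)*43.903543] = 30.550903; exercise = 30.518772; V(2,2) = max -> 30.550903
  V(1,0) = exp(-r*dt) * [p*0.000000 + (1-p)*8.438014] = 4.436871; exercise = 0.000000; V(1,0) = max -> 4.436871
  V(1,1) = exp(-r*dt) * [p*8.438014 + (1-p)*30.550903] = 19.989798; exercise = 14.335905; V(1,1) = max -> 19.989798
  V(0,0) = exp(-r*dt) * [p*4.436871 + (1-p)*19.989798] = 12.575149; exercise = 0.000000; V(0,0) = max -> 12.575149

Answer: Price = V(0,0) = 12.5751


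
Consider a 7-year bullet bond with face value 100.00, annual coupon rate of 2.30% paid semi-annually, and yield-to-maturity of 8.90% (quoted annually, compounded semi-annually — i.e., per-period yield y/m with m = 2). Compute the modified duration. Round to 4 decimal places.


Coupon per period c = face * coupon_rate / m = 1.150000
Periods per year m = 2; per-period yield y/m = 0.044500
Number of cashflows N = 14
Cashflows (t years, CF_t, discount factor 1/(1+y/m)^(m*t), PV):
  t = 0.5000: CF_t = 1.150000, DF = 0.957396, PV = 1.101005
  t = 1.0000: CF_t = 1.150000, DF = 0.916607, PV = 1.054098
  t = 1.5000: CF_t = 1.150000, DF = 0.877556, PV = 1.009189
  t = 2.0000: CF_t = 1.150000, DF = 0.840168, PV = 0.966193
  t = 2.5000: CF_t = 1.150000, DF = 0.804374, PV = 0.925030
  t = 3.0000: CF_t = 1.150000, DF = 0.770104, PV = 0.885620
  t = 3.5000: CF_t = 1.150000, DF = 0.737294, PV = 0.847888
  t = 4.0000: CF_t = 1.150000, DF = 0.705883, PV = 0.811765
  t = 4.5000: CF_t = 1.150000, DF = 0.675809, PV = 0.777180
  t = 5.0000: CF_t = 1.150000, DF = 0.647017, PV = 0.744069
  t = 5.5000: CF_t = 1.150000, DF = 0.619451, PV = 0.712369
  t = 6.0000: CF_t = 1.150000, DF = 0.593060, PV = 0.682019
  t = 6.5000: CF_t = 1.150000, DF = 0.567793, PV = 0.652962
  t = 7.0000: CF_t = 101.150000, DF = 0.543603, PV = 54.985435
Price P = sum_t PV_t = 66.154823
First compute Macaulay numerator sum_t t * PV_t:
  t * PV_t at t = 0.5000: 0.550503
  t * PV_t at t = 1.0000: 1.054098
  t * PV_t at t = 1.5000: 1.513783
  t * PV_t at t = 2.0000: 1.932387
  t * PV_t at t = 2.5000: 2.312574
  t * PV_t at t = 3.0000: 2.656859
  t * PV_t at t = 3.5000: 2.967610
  t * PV_t at t = 4.0000: 3.247060
  t * PV_t at t = 4.5000: 3.497312
  t * PV_t at t = 5.0000: 3.720347
  t * PV_t at t = 5.5000: 3.918029
  t * PV_t at t = 6.0000: 4.092114
  t * PV_t at t = 6.5000: 4.244255
  t * PV_t at t = 7.0000: 384.898046
Macaulay duration D = 420.604975 / 66.154823 = 6.357888
Modified duration = D / (1 + y/m) = 6.357888 / (1 + 0.044500) = 6.087016

Answer: Modified duration = 6.0870


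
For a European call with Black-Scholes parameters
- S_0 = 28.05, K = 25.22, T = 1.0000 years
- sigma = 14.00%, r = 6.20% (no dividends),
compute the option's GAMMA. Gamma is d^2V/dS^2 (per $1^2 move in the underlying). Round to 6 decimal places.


d1 = 1.2725092959; d2 = 1.1325092959
phi(d1) = 0.1775366012; exp(-qT) = 1.0000000000; exp(-rT) = 0.9398828868
Gamma = exp(-qT) * phi(d1) / (S * sigma * sqrt(T)) = 1.0000000000 * 0.1775366012 / (28.0500 * 0.1400 * 1.0000000000) = 0.045209

Answer: Gamma = 0.045209


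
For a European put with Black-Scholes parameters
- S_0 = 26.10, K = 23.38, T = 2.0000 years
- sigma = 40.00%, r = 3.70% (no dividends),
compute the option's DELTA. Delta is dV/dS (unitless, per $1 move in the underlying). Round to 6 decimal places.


Answer: Delta = -0.271525

Derivation:
d1 = 0.6082079246; d2 = 0.0425224997
phi(d1) = 0.3315764184; exp(-qT) = 1.0000000000; exp(-rT) = 0.9286716938
N(-d1) = 0.2715247897
Delta = -exp(-qT) * N(-d1) = -1.0000000000 * 0.2715247897 = -0.271525


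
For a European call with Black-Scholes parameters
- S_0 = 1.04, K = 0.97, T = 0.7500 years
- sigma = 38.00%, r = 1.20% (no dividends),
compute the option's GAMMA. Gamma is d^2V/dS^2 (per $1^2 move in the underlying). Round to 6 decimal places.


d1 = 0.4036283707; d2 = 0.0745387173
phi(d1) = 0.3677336191; exp(-qT) = 1.0000000000; exp(-rT) = 0.9910403788
Gamma = exp(-qT) * phi(d1) / (S * sigma * sqrt(T)) = 1.0000000000 * 0.3677336191 / (1.0400 * 0.3800 * 0.8660254038) = 1.074449

Answer: Gamma = 1.074449


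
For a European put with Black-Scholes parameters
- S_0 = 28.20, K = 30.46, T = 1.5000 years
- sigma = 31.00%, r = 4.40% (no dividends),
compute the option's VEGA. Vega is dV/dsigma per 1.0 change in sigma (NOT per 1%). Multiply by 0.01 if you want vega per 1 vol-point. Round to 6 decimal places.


Answer: Vega = 13.601997

Derivation:
d1 = 0.1606197074; d2 = -0.2190512028
phi(d1) = 0.3938292346; exp(-qT) = 1.0000000000; exp(-rT) = 0.9361308643
Vega = S * exp(-qT) * phi(d1) * sqrt(T) = 28.2000 * 1.0000000000 * 0.3938292346 * 1.2247448714 = 13.601997


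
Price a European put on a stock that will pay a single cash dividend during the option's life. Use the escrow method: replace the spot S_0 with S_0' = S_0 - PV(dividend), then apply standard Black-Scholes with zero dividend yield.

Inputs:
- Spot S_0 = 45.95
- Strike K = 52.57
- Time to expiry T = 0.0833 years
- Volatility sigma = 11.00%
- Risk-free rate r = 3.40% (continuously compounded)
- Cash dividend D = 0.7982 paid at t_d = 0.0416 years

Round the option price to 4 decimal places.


PV(D) = D * exp(-r * t_d) = 0.7982 * 0.99858660 = 0.79707182
S_0' = S_0 - PV(D) = 45.9500 - 0.79707182 = 45.15292818
d1 = (ln(S_0'/K) + (r + sigma^2/2)*T) / (sigma*sqrt(T)) = -4.68548330
d2 = d1 - sigma*sqrt(T) = -4.71723121
exp(-rT) = 0.99717181
N(-d1) = 0.99999860; N(-d2) = 0.99999880
P = K * exp(-rT) * N(-d2) - S_0' * N(-d1) = 52.5700 * 0.99717181 * 0.99999880 - 45.15292818 * 0.99999860 = 7.2684

Answer: Price = 7.2684


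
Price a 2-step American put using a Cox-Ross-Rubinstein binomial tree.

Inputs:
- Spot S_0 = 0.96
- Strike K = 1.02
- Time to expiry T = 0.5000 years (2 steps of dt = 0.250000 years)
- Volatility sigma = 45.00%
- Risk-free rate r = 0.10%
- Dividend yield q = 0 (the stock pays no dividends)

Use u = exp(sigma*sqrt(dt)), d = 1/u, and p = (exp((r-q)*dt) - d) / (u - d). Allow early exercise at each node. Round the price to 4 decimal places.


dt = T/N = 0.250000
u = exp(sigma*sqrt(dt)) = 1.252323; d = 1/u = 0.798516
p = (exp((r-q)*dt) - d) / (u - d) = 0.444537
Discount per step: exp(-r*dt) = 0.999750
Stock lattice S(k, i) with i counting down-moves:
  k=0: S(0,0) = 0.9600
  k=1: S(1,0) = 1.2022; S(1,1) = 0.7666
  k=2: S(2,0) = 1.5056; S(2,1) = 0.9600; S(2,2) = 0.6121
Terminal payoffs V(N, i) = max(K - S_T, 0):
  V(2,0) = 0.000000; V(2,1) = 0.060000; V(2,2) = 0.407877
Backward induction: V(k, i) = exp(-r*dt) * [p * V(k+1, i) + (1-p) * V(k+1, i+1)]; then take max(V_cont, immediate exercise) for American.
  V(1,0) = exp(-r*dt) * [p*0.000000 + (1-p)*0.060000] = 0.033319; exercise = 0.000000; V(1,0) = max -> 0.033319
  V(1,1) = exp(-r*dt) * [p*0.060000 + (1-p)*0.407877] = 0.253169; exercise = 0.253424; V(1,1) = max -> 0.253424
  V(0,0) = exp(-r*dt) * [p*0.033319 + (1-p)*0.253424] = 0.155541; exercise = 0.060000; V(0,0) = max -> 0.155541

Answer: Price = V(0,0) = 0.1555


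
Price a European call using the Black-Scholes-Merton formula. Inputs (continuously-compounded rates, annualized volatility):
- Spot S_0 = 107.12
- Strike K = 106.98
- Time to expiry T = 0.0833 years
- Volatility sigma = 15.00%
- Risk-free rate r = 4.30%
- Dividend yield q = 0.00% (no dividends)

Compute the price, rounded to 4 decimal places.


Answer: Price = 2.1184

Derivation:
d1 = (ln(S/K) + (r - q + 0.5*sigma^2) * T) / (sigma * sqrt(T)) = 0.13459169
d2 = d1 - sigma * sqrt(T) = 0.09129908
exp(-rT) = 0.99642451; exp(-qT) = 1.00000000
C = S_0 * exp(-qT) * N(d1) - K * exp(-rT) * N(d2)
N(d1) = 0.55353264; N(d2) = 0.53637252
C = 107.1200 * 1.00000000 * 0.55353264 - 106.9800 * 0.99642451 * 0.53637252 = 2.1184


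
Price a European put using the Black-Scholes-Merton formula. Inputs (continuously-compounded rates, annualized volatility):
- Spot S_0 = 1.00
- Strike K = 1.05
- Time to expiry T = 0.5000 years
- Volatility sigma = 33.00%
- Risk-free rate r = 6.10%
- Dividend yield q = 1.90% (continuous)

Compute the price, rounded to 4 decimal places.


Answer: Price = 0.1079

Derivation:
d1 = (ln(S/K) + (r - q + 0.5*sigma^2) * T) / (sigma * sqrt(T)) = -0.00242201
d2 = d1 - sigma * sqrt(T) = -0.23576725
exp(-rT) = 0.96996043; exp(-qT) = 0.99054498
P = K * exp(-rT) * N(-d2) - S_0 * exp(-qT) * N(-d1)
N(-d1) = 0.50096624; N(-d2) = 0.59319336
P = 1.0500 * 0.96996043 * 0.59319336 - 1.0000 * 0.99054498 * 0.50096624 = 0.1079


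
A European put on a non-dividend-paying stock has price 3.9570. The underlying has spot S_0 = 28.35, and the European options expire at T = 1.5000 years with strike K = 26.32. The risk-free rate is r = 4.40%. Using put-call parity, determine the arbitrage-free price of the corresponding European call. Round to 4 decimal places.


Answer: Call price = 7.6680

Derivation:
Put-call parity: C - P = S_0 * exp(-qT) - K * exp(-rT).
S_0 * exp(-qT) = 28.3500 * 1.00000000 = 28.35000000
K * exp(-rT) = 26.3200 * 0.93613086 = 24.63896435
C = P + S*exp(-qT) - K*exp(-rT)
C = 3.9570 + 28.35000000 - 24.63896435 = 7.6680


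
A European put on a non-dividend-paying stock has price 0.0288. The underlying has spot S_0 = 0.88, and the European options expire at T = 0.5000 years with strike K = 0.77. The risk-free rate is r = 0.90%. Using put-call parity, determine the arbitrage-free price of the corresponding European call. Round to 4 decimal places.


Put-call parity: C - P = S_0 * exp(-qT) - K * exp(-rT).
S_0 * exp(-qT) = 0.8800 * 1.00000000 = 0.88000000
K * exp(-rT) = 0.7700 * 0.99551011 = 0.76654278
C = P + S*exp(-qT) - K*exp(-rT)
C = 0.0288 + 0.88000000 - 0.76654278 = 0.1423

Answer: Call price = 0.1423


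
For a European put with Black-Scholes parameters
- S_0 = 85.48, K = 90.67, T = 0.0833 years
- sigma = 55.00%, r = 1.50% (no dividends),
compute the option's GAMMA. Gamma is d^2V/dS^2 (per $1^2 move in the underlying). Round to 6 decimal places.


d1 = -0.2840847255; d2 = -0.4428242921
phi(d1) = 0.3831646070; exp(-qT) = 1.0000000000; exp(-rT) = 0.9987512803
Gamma = exp(-qT) * phi(d1) / (S * sigma * sqrt(T)) = 1.0000000000 * 0.3831646070 / (85.4800 * 0.5500 * 0.2886173938) = 0.028238

Answer: Gamma = 0.028238


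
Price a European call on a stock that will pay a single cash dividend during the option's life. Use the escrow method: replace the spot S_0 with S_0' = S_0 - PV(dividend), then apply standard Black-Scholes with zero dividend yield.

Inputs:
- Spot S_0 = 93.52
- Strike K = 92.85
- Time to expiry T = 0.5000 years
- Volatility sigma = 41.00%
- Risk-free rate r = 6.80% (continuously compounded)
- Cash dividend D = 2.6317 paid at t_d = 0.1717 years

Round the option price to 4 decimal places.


Answer: Price = 11.0080

Derivation:
PV(D) = D * exp(-r * t_d) = 2.6317 * 0.98839230 = 2.60115200
S_0' = S_0 - PV(D) = 93.5200 - 2.60115200 = 90.91884800
d1 = (ln(S_0'/K) + (r + sigma^2/2)*T) / (sigma*sqrt(T)) = 0.18973586
d2 = d1 - sigma*sqrt(T) = -0.10017792
exp(-rT) = 0.96657150
N(d1) = 0.57524194; N(d2) = 0.46010154
C = S_0' * N(d1) - K * exp(-rT) * N(d2) = 90.91884800 * 0.57524194 - 92.8500 * 0.96657150 * 0.46010154 = 11.0080


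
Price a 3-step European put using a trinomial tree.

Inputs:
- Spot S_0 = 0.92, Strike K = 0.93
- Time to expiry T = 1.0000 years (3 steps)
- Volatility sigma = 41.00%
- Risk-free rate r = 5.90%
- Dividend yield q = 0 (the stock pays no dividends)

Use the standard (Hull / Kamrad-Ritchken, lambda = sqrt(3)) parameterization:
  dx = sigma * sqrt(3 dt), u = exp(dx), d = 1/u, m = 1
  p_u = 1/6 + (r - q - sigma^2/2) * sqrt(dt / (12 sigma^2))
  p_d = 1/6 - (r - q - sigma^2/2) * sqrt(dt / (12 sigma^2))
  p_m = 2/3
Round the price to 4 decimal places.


Answer: Price = V(0,0) = 0.1137

Derivation:
dt = T/N = 0.333333; dx = sigma*sqrt(3*dt) = 0.410000
u = exp(dx) = 1.506818; d = 1/u = 0.663650
p_u = 0.156484, p_m = 0.666667, p_d = 0.176850
Discount per step: exp(-r*dt) = 0.980525
Stock lattice S(k, j) with j the centered position index:
  k=0: S(0,+0) = 0.9200
  k=1: S(1,-1) = 0.6106; S(1,+0) = 0.9200; S(1,+1) = 1.3863
  k=2: S(2,-2) = 0.4052; S(2,-1) = 0.6106; S(2,+0) = 0.9200; S(2,+1) = 1.3863; S(2,+2) = 2.0889
  k=3: S(3,-3) = 0.2689; S(3,-2) = 0.4052; S(3,-1) = 0.6106; S(3,+0) = 0.9200; S(3,+1) = 1.3863; S(3,+2) = 2.0889; S(3,+3) = 3.1475
Terminal payoffs V(N, j) = max(K - S_T, 0):
  V(3,-3) = 0.661091; V(3,-2) = 0.524803; V(3,-1) = 0.319442; V(3,+0) = 0.010000; V(3,+1) = 0.000000; V(3,+2) = 0.000000; V(3,+3) = 0.000000
Backward induction: V(k, j) = exp(-r*dt) * [p_u * V(k+1, j+1) + p_m * V(k+1, j) + p_d * V(k+1, j-1)]
  V(2,-2) = exp(-r*dt) * [p_u*0.319442 + p_m*0.524803 + p_d*0.661091] = 0.506706
  V(2,-1) = exp(-r*dt) * [p_u*0.010000 + p_m*0.319442 + p_d*0.524803] = 0.301352
  V(2,+0) = exp(-r*dt) * [p_u*0.000000 + p_m*0.010000 + p_d*0.319442] = 0.061930
  V(2,+1) = exp(-r*dt) * [p_u*0.000000 + p_m*0.000000 + p_d*0.010000] = 0.001734
  V(2,+2) = exp(-r*dt) * [p_u*0.000000 + p_m*0.000000 + p_d*0.000000] = 0.000000
  V(1,-1) = exp(-r*dt) * [p_u*0.061930 + p_m*0.301352 + p_d*0.506706] = 0.294357
  V(1,+0) = exp(-r*dt) * [p_u*0.001734 + p_m*0.061930 + p_d*0.301352] = 0.093005
  V(1,+1) = exp(-r*dt) * [p_u*0.000000 + p_m*0.001734 + p_d*0.061930] = 0.011872
  V(0,+0) = exp(-r*dt) * [p_u*0.011872 + p_m*0.093005 + p_d*0.294357] = 0.113660


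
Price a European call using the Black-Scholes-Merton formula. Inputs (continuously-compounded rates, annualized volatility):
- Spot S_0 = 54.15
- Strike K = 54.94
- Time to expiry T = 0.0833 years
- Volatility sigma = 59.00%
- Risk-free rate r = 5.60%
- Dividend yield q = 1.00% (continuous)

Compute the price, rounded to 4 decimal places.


Answer: Price = 3.4083

Derivation:
d1 = (ln(S/K) + (r - q + 0.5*sigma^2) * T) / (sigma * sqrt(T)) = 0.02258845
d2 = d1 - sigma * sqrt(T) = -0.14769581
exp(-rT) = 0.99534606; exp(-qT) = 0.99916735
C = S_0 * exp(-qT) * N(d1) - K * exp(-rT) * N(d2)
N(d1) = 0.50901072; N(d2) = 0.44129142
C = 54.1500 * 0.99916735 * 0.50901072 - 54.9400 * 0.99534606 * 0.44129142 = 3.4083


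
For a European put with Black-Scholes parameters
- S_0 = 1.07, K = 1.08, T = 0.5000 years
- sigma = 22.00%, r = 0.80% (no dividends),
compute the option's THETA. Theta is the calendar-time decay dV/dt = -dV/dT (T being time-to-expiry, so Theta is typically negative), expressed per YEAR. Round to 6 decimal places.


Answer: Theta = -0.061656

Derivation:
d1 = 0.0436966749; d2 = -0.1118668169
phi(d1) = 0.3985615921; exp(-qT) = 1.0000000000; exp(-rT) = 0.9960079893
Theta = -S*exp(-qT)*phi(d1)*sigma/(2*sqrt(T)) + r*K*exp(-rT)*N(-d2) - q*S*exp(-qT)*N(-d1)
N(-d1) = 0.4825730948; N(-d2) = 0.5445354962; sqrt(T) = 0.7071067812
Term 1 = -1.0700 * 1.0000000000 * 0.3985615921 * 0.2200 / (2 * 0.7071067812) = -0.0663417473
Term 2 = 0.0080 * 1.0800 * 0.9960079893 * 0.5445354962 = 0.0046860051
Term 3 = 0 (no dividend yield, q = 0)
Theta = -0.0663417473 + (0.0046860051) + (0.0000000000) = -0.061656


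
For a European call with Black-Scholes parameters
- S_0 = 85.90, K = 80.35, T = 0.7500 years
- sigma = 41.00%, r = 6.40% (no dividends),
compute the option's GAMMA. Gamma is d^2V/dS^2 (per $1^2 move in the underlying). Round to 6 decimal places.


d1 = 0.5008280865; d2 = 0.1457576710
phi(d1) = 0.3519194660; exp(-qT) = 1.0000000000; exp(-rT) = 0.9531337871
Gamma = exp(-qT) * phi(d1) / (S * sigma * sqrt(T)) = 1.0000000000 * 0.3519194660 / (85.9000 * 0.4100 * 0.8660254038) = 0.011538

Answer: Gamma = 0.011538


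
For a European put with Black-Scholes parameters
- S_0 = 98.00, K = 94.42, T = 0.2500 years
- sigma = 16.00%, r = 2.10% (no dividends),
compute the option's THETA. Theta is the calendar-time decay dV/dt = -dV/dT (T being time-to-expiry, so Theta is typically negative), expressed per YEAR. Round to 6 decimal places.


d1 = 0.5708070444; d2 = 0.4908070444
phi(d1) = 0.3389682363; exp(-qT) = 1.0000000000; exp(-rT) = 0.9947637572
Theta = -S*exp(-qT)*phi(d1)*sigma/(2*sqrt(T)) + r*K*exp(-rT)*N(-d2) - q*S*exp(-qT)*N(-d1)
N(-d1) = 0.2840652236; N(-d2) = 0.3117814636; sqrt(T) = 0.5000000000
Term 1 = -98.0000 * 1.0000000000 * 0.3389682363 * 0.1600 / (2 * 0.5000000000) = -5.3150219452
Term 2 = 0.0210 * 94.4200 * 0.9947637572 * 0.3117814636 = 0.6149694422
Term 3 = 0 (no dividend yield, q = 0)
Theta = -5.3150219452 + (0.6149694422) + (0.0000000000) = -4.700053

Answer: Theta = -4.700053


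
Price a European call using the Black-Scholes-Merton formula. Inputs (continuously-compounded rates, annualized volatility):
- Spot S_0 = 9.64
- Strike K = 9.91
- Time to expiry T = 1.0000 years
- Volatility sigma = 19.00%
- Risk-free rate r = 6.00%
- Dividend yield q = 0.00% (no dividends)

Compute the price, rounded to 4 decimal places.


Answer: Price = 0.8819

Derivation:
d1 = (ln(S/K) + (r - q + 0.5*sigma^2) * T) / (sigma * sqrt(T)) = 0.26540400
d2 = d1 - sigma * sqrt(T) = 0.07540400
exp(-rT) = 0.94176453; exp(-qT) = 1.00000000
C = S_0 * exp(-qT) * N(d1) - K * exp(-rT) * N(d2)
N(d1) = 0.60465087; N(d2) = 0.53005336
C = 9.6400 * 1.00000000 * 0.60465087 - 9.9100 * 0.94176453 * 0.53005336 = 0.8819


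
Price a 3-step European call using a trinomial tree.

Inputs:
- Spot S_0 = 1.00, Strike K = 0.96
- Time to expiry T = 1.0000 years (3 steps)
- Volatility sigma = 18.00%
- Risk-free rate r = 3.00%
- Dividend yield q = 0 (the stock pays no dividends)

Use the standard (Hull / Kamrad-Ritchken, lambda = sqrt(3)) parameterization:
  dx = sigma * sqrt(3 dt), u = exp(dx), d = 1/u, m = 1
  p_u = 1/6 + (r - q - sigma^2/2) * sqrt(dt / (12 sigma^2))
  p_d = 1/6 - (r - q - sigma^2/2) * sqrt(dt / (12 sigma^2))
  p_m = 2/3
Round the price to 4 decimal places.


Answer: Price = V(0,0) = 0.1081

Derivation:
dt = T/N = 0.333333; dx = sigma*sqrt(3*dt) = 0.180000
u = exp(dx) = 1.197217; d = 1/u = 0.835270
p_u = 0.179444, p_m = 0.666667, p_d = 0.153889
Discount per step: exp(-r*dt) = 0.990050
Stock lattice S(k, j) with j the centered position index:
  k=0: S(0,+0) = 1.0000
  k=1: S(1,-1) = 0.8353; S(1,+0) = 1.0000; S(1,+1) = 1.1972
  k=2: S(2,-2) = 0.6977; S(2,-1) = 0.8353; S(2,+0) = 1.0000; S(2,+1) = 1.1972; S(2,+2) = 1.4333
  k=3: S(3,-3) = 0.5827; S(3,-2) = 0.6977; S(3,-1) = 0.8353; S(3,+0) = 1.0000; S(3,+1) = 1.1972; S(3,+2) = 1.4333; S(3,+3) = 1.7160
Terminal payoffs V(N, j) = max(S_T - K, 0):
  V(3,-3) = 0.000000; V(3,-2) = 0.000000; V(3,-1) = 0.000000; V(3,+0) = 0.040000; V(3,+1) = 0.237217; V(3,+2) = 0.473329; V(3,+3) = 0.756007
Backward induction: V(k, j) = exp(-r*dt) * [p_u * V(k+1, j+1) + p_m * V(k+1, j) + p_d * V(k+1, j-1)]
  V(2,-2) = exp(-r*dt) * [p_u*0.000000 + p_m*0.000000 + p_d*0.000000] = 0.000000
  V(2,-1) = exp(-r*dt) * [p_u*0.040000 + p_m*0.000000 + p_d*0.000000] = 0.007106
  V(2,+0) = exp(-r*dt) * [p_u*0.237217 + p_m*0.040000 + p_d*0.000000] = 0.068545
  V(2,+1) = exp(-r*dt) * [p_u*0.473329 + p_m*0.237217 + p_d*0.040000] = 0.246757
  V(2,+2) = exp(-r*dt) * [p_u*0.756007 + p_m*0.473329 + p_d*0.237217] = 0.482866
  V(1,-1) = exp(-r*dt) * [p_u*0.068545 + p_m*0.007106 + p_d*0.000000] = 0.016868
  V(1,+0) = exp(-r*dt) * [p_u*0.246757 + p_m*0.068545 + p_d*0.007106] = 0.090163
  V(1,+1) = exp(-r*dt) * [p_u*0.482866 + p_m*0.246757 + p_d*0.068545] = 0.259097
  V(0,+0) = exp(-r*dt) * [p_u*0.259097 + p_m*0.090163 + p_d*0.016868] = 0.108112


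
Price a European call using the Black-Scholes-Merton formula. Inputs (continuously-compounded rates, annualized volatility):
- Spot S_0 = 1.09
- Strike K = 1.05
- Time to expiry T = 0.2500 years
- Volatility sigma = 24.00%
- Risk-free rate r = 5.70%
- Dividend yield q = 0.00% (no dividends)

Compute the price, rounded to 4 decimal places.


d1 = (ln(S/K) + (r - q + 0.5*sigma^2) * T) / (sigma * sqrt(T)) = 0.49031277
d2 = d1 - sigma * sqrt(T) = 0.37031277
exp(-rT) = 0.98585105; exp(-qT) = 1.00000000
C = S_0 * exp(-qT) * N(d1) - K * exp(-rT) * N(d2)
N(d1) = 0.68804370; N(d2) = 0.64442527
C = 1.0900 * 1.00000000 * 0.68804370 - 1.0500 * 0.98585105 * 0.64442527 = 0.0829

Answer: Price = 0.0829


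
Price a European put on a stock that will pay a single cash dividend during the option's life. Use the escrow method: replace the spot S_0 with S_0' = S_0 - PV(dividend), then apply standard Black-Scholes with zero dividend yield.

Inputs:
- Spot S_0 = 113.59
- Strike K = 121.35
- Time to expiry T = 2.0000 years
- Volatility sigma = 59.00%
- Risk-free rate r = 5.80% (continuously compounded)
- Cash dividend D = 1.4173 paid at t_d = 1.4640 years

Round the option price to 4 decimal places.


PV(D) = D * exp(-r * t_d) = 1.4173 * 0.91859312 = 1.30192202
S_0' = S_0 - PV(D) = 113.5900 - 1.30192202 = 112.28807798
d1 = (ln(S_0'/K) + (r + sigma^2/2)*T) / (sigma*sqrt(T)) = 0.46320140
d2 = d1 - sigma*sqrt(T) = -0.37118460
exp(-rT) = 0.89047522
N(-d1) = 0.32161001; N(-d2) = 0.64474998
P = K * exp(-rT) * N(-d2) - S_0' * N(-d1) = 121.3500 * 0.89047522 * 0.64474998 - 112.28807798 * 0.32161001 = 33.5582

Answer: Price = 33.5582


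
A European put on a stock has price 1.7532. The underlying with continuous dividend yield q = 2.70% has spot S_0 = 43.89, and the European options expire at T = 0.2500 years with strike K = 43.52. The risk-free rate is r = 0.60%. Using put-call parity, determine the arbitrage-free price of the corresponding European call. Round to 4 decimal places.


Answer: Call price = 1.8932

Derivation:
Put-call parity: C - P = S_0 * exp(-qT) - K * exp(-rT).
S_0 * exp(-qT) = 43.8900 * 0.99327273 = 43.59474012
K * exp(-rT) = 43.5200 * 0.99850112 = 43.45476894
C = P + S*exp(-qT) - K*exp(-rT)
C = 1.7532 + 43.59474012 - 43.45476894 = 1.8932


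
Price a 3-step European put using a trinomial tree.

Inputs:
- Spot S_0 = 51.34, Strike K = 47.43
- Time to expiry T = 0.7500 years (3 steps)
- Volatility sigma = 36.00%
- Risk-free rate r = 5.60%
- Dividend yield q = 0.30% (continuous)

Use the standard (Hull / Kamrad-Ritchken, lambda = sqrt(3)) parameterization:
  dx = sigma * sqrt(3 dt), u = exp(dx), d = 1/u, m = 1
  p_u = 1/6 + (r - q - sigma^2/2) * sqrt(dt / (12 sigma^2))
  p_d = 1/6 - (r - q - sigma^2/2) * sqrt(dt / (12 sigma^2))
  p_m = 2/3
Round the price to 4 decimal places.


Answer: Price = V(0,0) = 3.5446

Derivation:
dt = T/N = 0.250000; dx = sigma*sqrt(3*dt) = 0.311769
u = exp(dx) = 1.365839; d = 1/u = 0.732151
p_u = 0.161936, p_m = 0.666667, p_d = 0.171398
Discount per step: exp(-r*dt) = 0.986098
Stock lattice S(k, j) with j the centered position index:
  k=0: S(0,+0) = 51.3400
  k=1: S(1,-1) = 37.5886; S(1,+0) = 51.3400; S(1,+1) = 70.1222
  k=2: S(2,-2) = 27.5205; S(2,-1) = 37.5886; S(2,+0) = 51.3400; S(2,+1) = 70.1222; S(2,+2) = 95.7756
  k=3: S(3,-3) = 20.1492; S(3,-2) = 27.5205; S(3,-1) = 37.5886; S(3,+0) = 51.3400; S(3,+1) = 70.1222; S(3,+2) = 95.7756; S(3,+3) = 130.8141
Terminal payoffs V(N, j) = max(K - S_T, 0):
  V(3,-3) = 27.280837; V(3,-2) = 19.909481; V(3,-1) = 9.841392; V(3,+0) = 0.000000; V(3,+1) = 0.000000; V(3,+2) = 0.000000; V(3,+3) = 0.000000
Backward induction: V(k, j) = exp(-r*dt) * [p_u * V(k+1, j+1) + p_m * V(k+1, j) + p_d * V(k+1, j-1)]
  V(2,-2) = exp(-r*dt) * [p_u*9.841392 + p_m*19.909481 + p_d*27.280837] = 19.270843
  V(2,-1) = exp(-r*dt) * [p_u*0.000000 + p_m*9.841392 + p_d*19.909481] = 9.834713
  V(2,+0) = exp(-r*dt) * [p_u*0.000000 + p_m*0.000000 + p_d*9.841392] = 1.663342
  V(2,+1) = exp(-r*dt) * [p_u*0.000000 + p_m*0.000000 + p_d*0.000000] = 0.000000
  V(2,+2) = exp(-r*dt) * [p_u*0.000000 + p_m*0.000000 + p_d*0.000000] = 0.000000
  V(1,-1) = exp(-r*dt) * [p_u*1.663342 + p_m*9.834713 + p_d*19.270843] = 9.987993
  V(1,+0) = exp(-r*dt) * [p_u*0.000000 + p_m*1.663342 + p_d*9.834713] = 2.755691
  V(1,+1) = exp(-r*dt) * [p_u*0.000000 + p_m*0.000000 + p_d*1.663342] = 0.281129
  V(0,+0) = exp(-r*dt) * [p_u*0.281129 + p_m*2.755691 + p_d*9.987993] = 3.544598


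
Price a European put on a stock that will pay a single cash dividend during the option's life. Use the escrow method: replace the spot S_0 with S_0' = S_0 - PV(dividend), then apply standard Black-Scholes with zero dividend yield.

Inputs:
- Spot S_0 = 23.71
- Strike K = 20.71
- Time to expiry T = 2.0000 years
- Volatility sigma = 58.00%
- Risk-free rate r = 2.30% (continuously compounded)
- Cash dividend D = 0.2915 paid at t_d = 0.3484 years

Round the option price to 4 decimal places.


PV(D) = D * exp(-r * t_d) = 0.2915 * 0.99201882 = 0.28917349
S_0' = S_0 - PV(D) = 23.7100 - 0.28917349 = 23.42082651
d1 = (ln(S_0'/K) + (r + sigma^2/2)*T) / (sigma*sqrt(T)) = 0.61616916
d2 = d1 - sigma*sqrt(T) = -0.20407471
exp(-rT) = 0.95504196
N(-d1) = 0.26889144; N(-d2) = 0.58085244
P = K * exp(-rT) * N(-d2) - S_0' * N(-d1) = 20.7100 * 0.95504196 * 0.58085244 - 23.42082651 * 0.26889144 = 5.1910

Answer: Price = 5.1910


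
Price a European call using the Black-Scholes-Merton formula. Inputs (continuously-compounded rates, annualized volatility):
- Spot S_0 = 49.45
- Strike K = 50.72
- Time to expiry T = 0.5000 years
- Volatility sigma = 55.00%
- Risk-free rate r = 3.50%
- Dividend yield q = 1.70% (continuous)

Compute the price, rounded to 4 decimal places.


d1 = (ln(S/K) + (r - q + 0.5*sigma^2) * T) / (sigma * sqrt(T)) = 0.15239243
d2 = d1 - sigma * sqrt(T) = -0.23651630
exp(-rT) = 0.98265224; exp(-qT) = 0.99153602
C = S_0 * exp(-qT) * N(d1) - K * exp(-rT) * N(d2)
N(d1) = 0.56056129; N(d2) = 0.40651603
C = 49.4500 * 0.99153602 * 0.56056129 - 50.7200 * 0.98265224 * 0.40651603 = 7.2243

Answer: Price = 7.2243


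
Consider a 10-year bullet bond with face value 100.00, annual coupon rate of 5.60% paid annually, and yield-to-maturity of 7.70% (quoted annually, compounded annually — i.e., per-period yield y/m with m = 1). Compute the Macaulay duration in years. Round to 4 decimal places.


Coupon per period c = face * coupon_rate / m = 5.600000
Periods per year m = 1; per-period yield y/m = 0.077000
Number of cashflows N = 10
Cashflows (t years, CF_t, discount factor 1/(1+y/m)^(m*t), PV):
  t = 1.0000: CF_t = 5.600000, DF = 0.928505, PV = 5.199629
  t = 2.0000: CF_t = 5.600000, DF = 0.862122, PV = 4.827882
  t = 3.0000: CF_t = 5.600000, DF = 0.800484, PV = 4.482713
  t = 4.0000: CF_t = 5.600000, DF = 0.743254, PV = 4.162222
  t = 5.0000: CF_t = 5.600000, DF = 0.690115, PV = 3.864644
  t = 6.0000: CF_t = 5.600000, DF = 0.640775, PV = 3.588342
  t = 7.0000: CF_t = 5.600000, DF = 0.594963, PV = 3.331794
  t = 8.0000: CF_t = 5.600000, DF = 0.552426, PV = 3.093587
  t = 9.0000: CF_t = 5.600000, DF = 0.512931, PV = 2.872412
  t = 10.0000: CF_t = 105.600000, DF = 0.476259, PV = 50.292924
Price P = sum_t PV_t = 85.716148
Macaulay numerator sum_t t * PV_t:
  t * PV_t at t = 1.0000: 5.199629
  t * PV_t at t = 2.0000: 9.655763
  t * PV_t at t = 3.0000: 13.448138
  t * PV_t at t = 4.0000: 16.648887
  t * PV_t at t = 5.0000: 19.323221
  t * PV_t at t = 6.0000: 21.530051
  t * PV_t at t = 7.0000: 23.322556
  t * PV_t at t = 8.0000: 24.748700
  t * PV_t at t = 9.0000: 25.851706
  t * PV_t at t = 10.0000: 502.929239
Macaulay duration D = (sum_t t * PV_t) / P = 662.657890 / 85.716148 = 7.730841

Answer: Macaulay duration = 7.7308 years


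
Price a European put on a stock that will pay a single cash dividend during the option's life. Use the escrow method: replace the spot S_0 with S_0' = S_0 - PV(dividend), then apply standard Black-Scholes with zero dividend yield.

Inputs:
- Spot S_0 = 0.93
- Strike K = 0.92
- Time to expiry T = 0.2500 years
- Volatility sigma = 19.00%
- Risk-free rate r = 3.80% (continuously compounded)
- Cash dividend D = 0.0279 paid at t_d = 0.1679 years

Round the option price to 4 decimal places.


PV(D) = D * exp(-r * t_d) = 0.0279 * 0.99364011 = 0.02772256
S_0' = S_0 - PV(D) = 0.9300 - 0.02772256 = 0.90227744
d1 = (ln(S_0'/K) + (r + sigma^2/2)*T) / (sigma*sqrt(T)) = -0.05725382
d2 = d1 - sigma*sqrt(T) = -0.15225382
exp(-rT) = 0.99054498
N(-d1) = 0.52282850; N(-d2) = 0.56050663
P = K * exp(-rT) * N(-d2) - S_0' * N(-d1) = 0.9200 * 0.99054498 * 0.56050663 - 0.90227744 * 0.52282850 = 0.0391

Answer: Price = 0.0391


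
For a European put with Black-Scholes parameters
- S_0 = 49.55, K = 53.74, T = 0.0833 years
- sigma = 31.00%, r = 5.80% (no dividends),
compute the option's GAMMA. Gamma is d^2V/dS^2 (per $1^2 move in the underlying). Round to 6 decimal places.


Answer: Gamma = 0.064897

Derivation:
d1 = -0.8085419902; d2 = -0.8980133822
phi(d1) = 0.2877081709; exp(-qT) = 1.0000000000; exp(-rT) = 0.9951802524
Gamma = exp(-qT) * phi(d1) / (S * sigma * sqrt(T)) = 1.0000000000 * 0.2877081709 / (49.5500 * 0.3100 * 0.2886173938) = 0.064897


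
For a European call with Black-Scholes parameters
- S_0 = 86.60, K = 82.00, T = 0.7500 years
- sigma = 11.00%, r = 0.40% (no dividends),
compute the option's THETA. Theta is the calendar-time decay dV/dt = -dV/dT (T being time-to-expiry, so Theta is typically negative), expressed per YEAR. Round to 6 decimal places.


Answer: Theta = -2.006468

Derivation:
d1 = 0.6520706083; d2 = 0.5568078139
phi(d1) = 0.3225372736; exp(-qT) = 1.0000000000; exp(-rT) = 0.9970044955
Theta = -S*exp(-qT)*phi(d1)*sigma/(2*sqrt(T)) - r*K*exp(-rT)*N(d2) + q*S*exp(-qT)*N(d1)
N(d1) = 0.7428221881; N(d2) = 0.7111706277; sqrt(T) = 0.8660254038
Term 1 = -86.6000 * 1.0000000000 * 0.3225372736 * 0.1100 / (2 * 0.8660254038) = -1.7739029680
Term 2 = -0.0040 * 82.0000 * 0.9970044955 * 0.7111706277 = -0.2325652226
Term 3 = 0 (no dividend yield, q = 0)
Theta = -1.7739029680 + (-0.2325652226) + (0.0000000000) = -2.006468


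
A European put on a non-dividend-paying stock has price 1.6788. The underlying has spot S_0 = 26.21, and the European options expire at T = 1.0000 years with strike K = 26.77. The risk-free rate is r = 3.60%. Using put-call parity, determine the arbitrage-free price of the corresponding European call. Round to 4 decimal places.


Answer: Call price = 2.0654

Derivation:
Put-call parity: C - P = S_0 * exp(-qT) - K * exp(-rT).
S_0 * exp(-qT) = 26.2100 * 1.00000000 = 26.21000000
K * exp(-rT) = 26.7700 * 0.96464029 = 25.82342066
C = P + S*exp(-qT) - K*exp(-rT)
C = 1.6788 + 26.21000000 - 25.82342066 = 2.0654


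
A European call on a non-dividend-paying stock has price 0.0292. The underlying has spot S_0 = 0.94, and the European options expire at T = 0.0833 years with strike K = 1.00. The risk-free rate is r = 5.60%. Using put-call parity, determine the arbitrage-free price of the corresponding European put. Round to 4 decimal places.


Put-call parity: C - P = S_0 * exp(-qT) - K * exp(-rT).
S_0 * exp(-qT) = 0.9400 * 1.00000000 = 0.94000000
K * exp(-rT) = 1.0000 * 0.99534606 = 0.99534606
P = C - S*exp(-qT) + K*exp(-rT)
P = 0.0292 - 0.94000000 + 0.99534606 = 0.0845

Answer: Put price = 0.0845


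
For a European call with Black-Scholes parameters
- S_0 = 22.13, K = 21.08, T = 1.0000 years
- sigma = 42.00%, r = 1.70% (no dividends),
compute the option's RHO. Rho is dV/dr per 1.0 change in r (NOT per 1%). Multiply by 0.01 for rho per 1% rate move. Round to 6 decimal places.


Answer: Rho = 9.917840

Derivation:
d1 = 0.3662129295; d2 = -0.0537870705
phi(d1) = 0.3730680307; exp(-qT) = 1.0000000000; exp(-rT) = 0.9831436846
N(d2) = 0.4785524054
Rho = K*T*exp(-rT)*N(d2) = 21.0800 * 1.0000 * 0.9831436846 * 0.4785524054 = 9.917840


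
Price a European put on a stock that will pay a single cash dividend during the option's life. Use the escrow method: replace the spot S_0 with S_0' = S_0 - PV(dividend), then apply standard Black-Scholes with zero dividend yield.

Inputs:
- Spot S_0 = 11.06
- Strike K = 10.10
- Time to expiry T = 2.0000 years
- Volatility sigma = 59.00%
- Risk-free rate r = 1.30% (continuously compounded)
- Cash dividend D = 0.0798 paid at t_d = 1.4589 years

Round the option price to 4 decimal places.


PV(D) = D * exp(-r * t_d) = 0.0798 * 0.98121302 = 0.07830080
S_0' = S_0 - PV(D) = 11.0600 - 0.07830080 = 10.98169920
d1 = (ln(S_0'/K) + (r + sigma^2/2)*T) / (sigma*sqrt(T)) = 0.54866064
d2 = d1 - sigma*sqrt(T) = -0.28572537
exp(-rT) = 0.97433509
N(-d1) = 0.29161918; N(-d2) = 0.61245576
P = K * exp(-rT) * N(-d2) - S_0' * N(-d1) = 10.1000 * 0.97433509 * 0.61245576 - 10.98169920 * 0.29161918 = 2.8246

Answer: Price = 2.8246
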